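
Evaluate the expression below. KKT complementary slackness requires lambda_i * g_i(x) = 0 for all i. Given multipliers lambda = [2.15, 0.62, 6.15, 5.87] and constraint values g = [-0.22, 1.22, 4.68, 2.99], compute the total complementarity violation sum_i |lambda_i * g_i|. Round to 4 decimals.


KKT complementary slackness check:
lambda_1 * g_1 = 2.15 * -0.22 = -0.473
lambda_2 * g_2 = 0.62 * 1.22 = 0.7564
lambda_3 * g_3 = 6.15 * 4.68 = 28.782
lambda_4 * g_4 = 5.87 * 2.99 = 17.5513
Total violation = 0.473 + 0.7564 + 28.782 + 17.5513 = 47.5627


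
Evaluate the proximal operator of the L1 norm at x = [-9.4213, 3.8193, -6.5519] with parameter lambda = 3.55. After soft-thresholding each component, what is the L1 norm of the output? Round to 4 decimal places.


Soft-thresholding with lambda = 3.55:
prox(-9.4213) = sign(-9.4213)*max(|-9.4213| - 3.55, 0) = -5.8713
prox(3.8193) = sign(3.8193)*max(|3.8193| - 3.55, 0) = 0.2693
prox(-6.5519) = sign(-6.5519)*max(|-6.5519| - 3.55, 0) = -3.0019
prox(x) = [-5.8713, 0.2693, -3.0019]
||prox(x)||_1 = 5.8713 + 0.2693 + 3.0019 = 9.1425


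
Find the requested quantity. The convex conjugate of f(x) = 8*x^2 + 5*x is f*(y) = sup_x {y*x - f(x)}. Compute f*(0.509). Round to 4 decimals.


f*(y) = sup_x {y*x - a*x^2 - b*x} = sup_x {(y-b)*x - a*x^2}
FOC: (y - b) - 2a*x = 0 => x* = (y - b)/(2a)
x* = (0.509 - 5)/(2*8) = -0.2807
f*(0.509) = (y-b)^2/(4a) = (0.509 - 5)^2/(4*8)
= 20.1691/32 = 0.6303


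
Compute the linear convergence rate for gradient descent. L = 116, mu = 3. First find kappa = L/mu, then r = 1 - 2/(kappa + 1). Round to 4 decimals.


Step 1: Compute the condition number.
kappa = L/mu = 116/3 = 38.6667
Step 2: Compute the convergence rate.
r = 1 - 2/(kappa + 1) = 1 - 2*mu/(L + mu) = (L - mu)/(L + mu) = 113/119 = 0.9496


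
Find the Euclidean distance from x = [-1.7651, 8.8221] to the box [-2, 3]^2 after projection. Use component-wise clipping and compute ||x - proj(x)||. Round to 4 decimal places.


Project each component onto [-2, 3].
clip(-1.7651) = -1.7651, clip(8.8221) = 3.0
Projection = [-1.7651, 3.0]
Squared diffs: [0.0, 33.8968]
Distance = sqrt(33.8968) = 5.8221


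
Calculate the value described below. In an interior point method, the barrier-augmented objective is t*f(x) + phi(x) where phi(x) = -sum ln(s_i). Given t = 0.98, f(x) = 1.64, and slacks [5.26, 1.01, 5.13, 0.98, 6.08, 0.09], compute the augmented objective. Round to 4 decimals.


Step 1: Compute log-barrier.
ln values: [1.6601, 0.01, 1.6351, -0.0202, 1.805, -2.4079]
phi = -(1.6601 + 0.01 + 1.6351 - 0.0202 + 1.805 - 2.4079) = -2.682
Step 2: Compute augmented objective.
t*f(x) = 0.98*1.64 = 1.6072
Total = 1.6072 - 2.682 = -1.0748


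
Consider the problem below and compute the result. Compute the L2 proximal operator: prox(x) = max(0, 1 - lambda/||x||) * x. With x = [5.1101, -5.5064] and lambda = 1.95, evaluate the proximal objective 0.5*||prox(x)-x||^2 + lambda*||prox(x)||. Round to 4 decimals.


Step 1: Compute ||x||.
||x|| = 7.5122
Step 2: Compute scaling factor.
scale = max(0, 1 - 1.95/7.5122) = 0.7404
Step 3: prox(x) = [3.7836, -4.0771]
||prox(x)|| = 5.5622
Step 4: Proximal objective.
0.5*||prox-x||^2 = 1.9013
lambda*||prox|| = 10.8463
Total = 12.7476


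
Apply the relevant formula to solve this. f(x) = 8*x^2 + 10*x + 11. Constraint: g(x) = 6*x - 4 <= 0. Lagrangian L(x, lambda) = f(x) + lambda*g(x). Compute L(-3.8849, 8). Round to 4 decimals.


Step 1: Evaluate f(x).
f(-3.8849) = 8*(-3.8849)^2 + 10*(-3.8849) + 11 = 92.8906
Step 2: Evaluate g(x).
g(-3.8849) = 6*-3.8849 - 4 = -27.3094
Step 3: Compute Lagrangian.
L = 92.8906 + 8*-27.3094 = -125.5846


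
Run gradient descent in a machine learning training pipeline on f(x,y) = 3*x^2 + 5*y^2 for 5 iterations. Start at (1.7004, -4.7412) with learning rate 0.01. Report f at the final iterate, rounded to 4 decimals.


Gradient descent on f(x,y) = 3*x^2 + 5*y^2.
Starting point: (1.7004, -4.7412), alpha = 0.01
Step 1: grad_x = 2*3*1.7004 = 10.2024, grad_y = 2*5*-4.7412 = -47.412
  x_1 = 1.7004 - 0.01*10.2024 = 1.5984
  y_1 = -4.7412 - 0.01*-47.412 = -4.2671
Step 2: grad_x = 2*3*1.5984 = 9.5903, grad_y = 2*5*-4.2671 = -42.6708
  x_2 = 1.5984 - 0.01*9.5903 = 1.5025
  y_2 = -4.2671 - 0.01*-42.6708 = -3.8404
Step 3: grad_x = 2*3*1.5025 = 9.0148, grad_y = 2*5*-3.8404 = -38.4037
  x_3 = 1.5025 - 0.01*9.0148 = 1.4123
  y_3 = -3.8404 - 0.01*-38.4037 = -3.4563
Step 4: grad_x = 2*3*1.4123 = 8.474, grad_y = 2*5*-3.4563 = -34.5633
  x_4 = 1.4123 - 0.01*8.474 = 1.3276
  y_4 = -3.4563 - 0.01*-34.5633 = -3.1107
Step 5: grad_x = 2*3*1.3276 = 7.9655, grad_y = 2*5*-3.1107 = -31.107
  x_5 = 1.3276 - 0.01*7.9655 = 1.2479
  y_5 = -3.1107 - 0.01*-31.107 = -2.7996
f(1.2479, -2.7996) = 3*1.2479^2 + 5*(-2.7996)^2 = 43.8617


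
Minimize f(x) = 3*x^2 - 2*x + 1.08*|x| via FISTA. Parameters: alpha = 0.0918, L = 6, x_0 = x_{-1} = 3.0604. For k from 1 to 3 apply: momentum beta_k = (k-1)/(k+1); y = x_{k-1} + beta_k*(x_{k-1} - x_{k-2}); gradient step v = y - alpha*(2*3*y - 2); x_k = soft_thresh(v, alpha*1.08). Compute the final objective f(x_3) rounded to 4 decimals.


FISTA on f(x) = 3*x^2 - 2*x + 1.08*|x|
L = 6, alpha = 0.0918
Iteration 1: beta = 0.0, y = 3.0604 + 0.0*(3.0604 - 3.0604) = 3.0604
  grad(y) = 16.3624, v = y - alpha*grad = 1.5583
  prox(v) = soft_thresh(1.5583, 0.0991) = 1.4592
Iteration 2: beta = 0.3333, y = 1.4592 + 0.3333*(1.4592 - 3.0604) = 0.9255
  grad(y) = 3.5527, v = y - alpha*grad = 0.5993
  prox(v) = soft_thresh(0.5993, 0.0991) = 0.5002
Iteration 3: beta = 0.5, y = 0.5002 + 0.5*(0.5002 - 1.4592) = 0.0207
  grad(y) = -1.876, v = y - alpha*grad = 0.1929
  prox(v) = soft_thresh(0.1929, 0.0991) = 0.0937
f(x_3) = 3*0.0937^2 - 2*0.0937 + 1.08*|0.0937| = -0.0599


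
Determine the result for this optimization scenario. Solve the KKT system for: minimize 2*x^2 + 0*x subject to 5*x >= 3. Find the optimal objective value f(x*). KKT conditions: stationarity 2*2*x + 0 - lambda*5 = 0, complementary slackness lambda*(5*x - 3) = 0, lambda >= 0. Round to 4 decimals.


Step 1: Try lambda = 0 (constraint inactive).
x_unc = 0/(2*2) = 0.0
Check: 5*0.0 = 0.0 < 3 -- violated!
Step 2: Constraint must be active: 5*x = 3
x* = 3/5 = 0.6
lambda = (2*2*0.6 + 0)/5 = 0.48
Step 3: Compute optimal value.
f(x*) = 2*0.6^2 + 0*0.6 = 0.72


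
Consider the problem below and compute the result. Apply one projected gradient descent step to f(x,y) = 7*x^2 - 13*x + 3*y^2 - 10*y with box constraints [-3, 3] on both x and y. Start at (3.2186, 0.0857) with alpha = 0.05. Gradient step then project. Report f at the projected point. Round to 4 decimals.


Step 1: Compute gradient at (3.2186, 0.0857).
grad_x = 2*7*3.2186 - 13 = 32.0604
grad_y = 2*3*0.0857 - 10 = -9.4858
Step 2: Gradient step.
x_raw = 3.2186 - 0.05*32.0604 = 1.6156
y_raw = 0.0857 - 0.05*-9.4858 = 0.56
Step 3: Project onto [-3, 3].
x_proj = clip(1.6156) = 1.6156
y_proj = clip(0.56) = 0.56
Step 4: Evaluate f.
f(1.6156, 0.56) = -7.391


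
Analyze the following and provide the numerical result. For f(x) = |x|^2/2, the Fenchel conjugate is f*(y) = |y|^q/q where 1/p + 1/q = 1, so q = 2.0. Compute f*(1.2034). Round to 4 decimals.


The conjugate exponent q satisfies 1/p + 1/q = 1.
p = 2, so q = 2/(2 - 1) = 2.0
|y|^q = 1.2034^2.0 = 1.4482
f*(1.2034) = 1.4482 / 2.0 = 0.7241


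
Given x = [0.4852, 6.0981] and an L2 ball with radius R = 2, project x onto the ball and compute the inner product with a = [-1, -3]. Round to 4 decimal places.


Step 1: Compute ||x|| (intermediates to 6 decimals).
||x|| = sqrt(0.4852^2 + 6.0981^2) = 6.117372
Step 2: Project.
Since ||x|| > R, scale = R/||x|| = 2/6.117372 = 0.326938, proj(x) = scale * x
proj(x) = [0.15863, 1.993701]
Step 3: Dot product.
a^T * proj(x) = -1*0.15863 - 3*1.993701 = -6.1397


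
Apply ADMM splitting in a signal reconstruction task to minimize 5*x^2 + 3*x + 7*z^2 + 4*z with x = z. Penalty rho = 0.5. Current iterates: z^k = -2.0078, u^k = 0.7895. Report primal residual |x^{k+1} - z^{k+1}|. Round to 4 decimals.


ADMM iteration with rho = 0.5, z^k = -2.0078, u^k = 0.7895
Step 1: x-update.
Minimize 5*x^2 + 3*x + (0.5/2)*(x + 2.0078 + 0.7895)^2
FOC: (2*5 + 0.5)*x = -3 + 0.5*(-2.0078 - 0.7895)
x^{k+1} = -0.4189
Step 2: z-update.
Minimize 7*z^2 + 4*z + (0.5/2)*(-0.4189 - z + 0.7895)^2
FOC: (2*7 + 0.5)*z = -4 + 0.5*(-0.4189 + 0.7895)
z^{k+1} = -0.2631
Step 3: u-update.
u^{k+1} = 0.7895 - 0.4189 + 0.2631 = 0.6337
Step 4: Primal residual = |-0.4189 + 0.2631| = 0.1558


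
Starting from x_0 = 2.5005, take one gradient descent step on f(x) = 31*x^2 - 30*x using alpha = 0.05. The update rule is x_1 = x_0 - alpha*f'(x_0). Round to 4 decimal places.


We compute the gradient at x_0 and apply the update.
f'(x) = 62*x - 30
f'(2.5005) = 62*2.5005 - 30 = 125.031
x_1 = 2.5005 - 0.05*125.031 = -3.7511


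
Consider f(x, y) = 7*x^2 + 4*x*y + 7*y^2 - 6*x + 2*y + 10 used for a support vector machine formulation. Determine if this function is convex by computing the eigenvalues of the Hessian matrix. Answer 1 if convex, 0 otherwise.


The Hessian of f(x,y) = 7*x^2 + 4*x*y + 7*y^2 - 6*x + 2*y + 10 is:
H = [[14, 4], [4, 14]]
Trace = 14 + 14 = 28
Determinant = 14*14 - (4)^2 = 180
Discriminant = (28)^2 - 4*180 = 64.0
Eigenvalues: lambda_1 = 10.0, lambda_2 = 18.0
The function is convex.

1


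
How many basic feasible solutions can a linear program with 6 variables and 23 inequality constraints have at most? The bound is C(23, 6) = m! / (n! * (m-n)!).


Each vertex corresponds to some choice of n active constraints out of m, so the number of vertices is at most C(m, n) = m! / (n!(m-n)!).
m = 23, n = 6
Numerator: 23 * 22 * 21 * 20 * 19 * 18
Denominator: 6! = 720
C(23, 6) = 100947


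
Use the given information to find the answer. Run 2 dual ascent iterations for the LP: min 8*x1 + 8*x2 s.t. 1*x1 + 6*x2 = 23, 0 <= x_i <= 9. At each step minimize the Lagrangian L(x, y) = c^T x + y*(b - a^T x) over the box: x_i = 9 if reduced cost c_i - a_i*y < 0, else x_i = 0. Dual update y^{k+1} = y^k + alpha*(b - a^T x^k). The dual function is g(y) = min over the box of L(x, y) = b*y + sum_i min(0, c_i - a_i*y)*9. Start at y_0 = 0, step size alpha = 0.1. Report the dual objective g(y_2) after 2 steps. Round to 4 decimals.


Dual ascent for LP: min 8*x1 + 8*x2, 1*x1 + 6*x2 = 23, 0 <= x_i <= 9
Step 1: y^k = 0.0, reduced costs: (8.0, 8.0)
  x^k = (0.0, 0.0), subgradient = b - a^T x = 23.0
  y^{k+1} = 0.0 + 0.1*23.0 = 2.3
Step 2: y^k = 2.3, reduced costs: (5.7, -5.8)
  x^k = (0.0, 9.0), subgradient = b - a^T x = -31.0
  y^{k+1} = 2.3 + 0.1*-31.0 = -0.8
Dual objective at y_2 = -0.8: reduced costs (8.8, 12.8), box minimizer x = (0.0, 0.0)
g(y_2) = b*y + (c1 - a1*y)*x1 + (c2 - a2*y)*x2 = 23*(-0.8) + 8.8*0.0 + 12.8*0.0 = -18.4 + 0.0 + 0.0 = -18.4


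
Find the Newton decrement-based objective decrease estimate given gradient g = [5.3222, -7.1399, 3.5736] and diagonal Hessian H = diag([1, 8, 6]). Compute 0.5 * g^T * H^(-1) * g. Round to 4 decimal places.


Step 1: H is diagonal, so H^(-1) * g = [5.3222, -0.8925, 0.5956].
Step 2: g^T H^(-1) g = sum_i g_i^2 / H_ii
  = (5.3222)^2/1 + (-7.1399)^2/8 + (3.5736)^2/6
  = 28.3258 + 6.3723 + 2.1284 = 36.8265
Step 3: Objective decrease = 0.5 * g^T H^(-1) g = 18.4133


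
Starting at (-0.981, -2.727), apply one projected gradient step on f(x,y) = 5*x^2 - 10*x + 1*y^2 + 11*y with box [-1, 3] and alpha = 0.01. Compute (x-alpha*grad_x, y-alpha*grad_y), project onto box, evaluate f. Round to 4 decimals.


Step 1: Compute gradient at (-0.981, -2.727).
grad_x = 2*5*-0.981 - 10 = -19.81
grad_y = 2*1*-2.727 + 11 = 5.546
Step 2: Gradient step.
x_raw = -0.981 - 0.01*-19.81 = -0.7829
y_raw = -2.727 - 0.01*5.546 = -2.7825
Step 3: Project onto [-1, 3].
x_proj = clip(-0.7829) = -0.7829
y_proj = clip(-2.7825) = -1.0
Step 4: Evaluate f.
f(-0.7829, -1.0) = 0.8937


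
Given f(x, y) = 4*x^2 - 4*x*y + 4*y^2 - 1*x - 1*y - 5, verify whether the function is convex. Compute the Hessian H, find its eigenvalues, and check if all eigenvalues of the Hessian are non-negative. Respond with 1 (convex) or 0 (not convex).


The Hessian of f(x,y) = 4*x^2 - 4*x*y + 4*y^2 - 1*x - 1*y - 5 is:
H = [[8, -4], [-4, 8]]
Trace = 8 + 8 = 16
Determinant = 8*8 - (-4)^2 = 48
Discriminant = (16)^2 - 4*48 = 64.0
Eigenvalues: lambda_1 = 4.0, lambda_2 = 12.0
The function is convex.

1


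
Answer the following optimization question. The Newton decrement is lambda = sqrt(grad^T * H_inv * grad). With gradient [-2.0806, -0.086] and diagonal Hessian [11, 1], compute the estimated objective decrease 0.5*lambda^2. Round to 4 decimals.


Step 1: H is diagonal, so H^(-1) * g = [-0.1891, -0.086].
Step 2: g^T H^(-1) g = sum_i g_i^2 / H_ii
  = (-2.0806)^2/11 + (-0.086)^2/1
  = 0.3935 + 0.0074 = 0.4009
Step 3: Objective decrease = 0.5 * g^T H^(-1) g = 0.2005


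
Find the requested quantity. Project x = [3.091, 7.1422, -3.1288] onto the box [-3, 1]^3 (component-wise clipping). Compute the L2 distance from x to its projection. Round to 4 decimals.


Project each component onto [-3, 1].
clip(3.091) = 1.0, clip(7.1422) = 1.0, clip(-3.1288) = -3.0
Projection = [1.0, 1.0, -3.0]
Squared diffs: [4.3723, 37.7266, 0.0166]
Distance = sqrt(42.1155) = 6.4896


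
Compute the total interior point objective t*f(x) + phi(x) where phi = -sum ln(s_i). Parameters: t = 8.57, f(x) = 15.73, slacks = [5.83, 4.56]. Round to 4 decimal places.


Step 1: Compute log-barrier.
ln values: [1.763, 1.5173]
phi = -(1.763 + 1.5173) = -3.2803
Step 2: Compute augmented objective.
t*f(x) = 8.57*15.73 = 134.8061
Total = 134.8061 - 3.2803 = 131.5258


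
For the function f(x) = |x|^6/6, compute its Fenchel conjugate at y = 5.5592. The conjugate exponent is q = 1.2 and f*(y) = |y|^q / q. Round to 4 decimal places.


The conjugate exponent q satisfies 1/p + 1/q = 1.
p = 6, so q = 6/(6 - 1) = 1.2
|y|^q = 5.5592^1.2 = 7.8346
f*(5.5592) = 7.8346 / 1.2 = 6.5288


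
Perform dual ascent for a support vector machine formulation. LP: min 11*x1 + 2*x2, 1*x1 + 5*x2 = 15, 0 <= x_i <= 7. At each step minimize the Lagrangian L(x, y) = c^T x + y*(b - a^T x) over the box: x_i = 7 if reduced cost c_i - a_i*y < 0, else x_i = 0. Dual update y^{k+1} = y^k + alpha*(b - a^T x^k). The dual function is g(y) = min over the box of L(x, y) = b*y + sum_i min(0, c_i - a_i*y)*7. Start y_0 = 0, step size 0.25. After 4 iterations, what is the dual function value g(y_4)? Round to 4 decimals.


Dual ascent for LP: min 11*x1 + 2*x2, 1*x1 + 5*x2 = 15, 0 <= x_i <= 7
Step 1: y^k = 0.0, reduced costs: (11.0, 2.0)
  x^k = (0.0, 0.0), subgradient = b - a^T x = 15.0
  y^{k+1} = 0.0 + 0.25*15.0 = 3.75
Step 2: y^k = 3.75, reduced costs: (7.25, -16.75)
  x^k = (0.0, 7.0), subgradient = b - a^T x = -20.0
  y^{k+1} = 3.75 + 0.25*-20.0 = -1.25
Step 3: y^k = -1.25, reduced costs: (12.25, 8.25)
  x^k = (0.0, 0.0), subgradient = b - a^T x = 15.0
  y^{k+1} = -1.25 + 0.25*15.0 = 2.5
Step 4: y^k = 2.5, reduced costs: (8.5, -10.5)
  x^k = (0.0, 7.0), subgradient = b - a^T x = -20.0
  y^{k+1} = 2.5 + 0.25*-20.0 = -2.5
Dual objective at y_4 = -2.5: reduced costs (13.5, 14.5), box minimizer x = (0.0, 0.0)
g(y_4) = b*y + (c1 - a1*y)*x1 + (c2 - a2*y)*x2 = 15*(-2.5) + 13.5*0.0 + 14.5*0.0 = -37.5 + 0.0 + 0.0 = -37.5


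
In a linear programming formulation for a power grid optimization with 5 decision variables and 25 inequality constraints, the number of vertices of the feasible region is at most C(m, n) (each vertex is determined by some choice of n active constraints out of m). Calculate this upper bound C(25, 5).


Each vertex corresponds to some choice of n active constraints out of m, so the number of vertices is at most C(m, n) = m! / (n!(m-n)!).
m = 25, n = 5
Numerator: 25 * 24 * 23 * 22 * 21
Denominator: 5! = 120
C(25, 5) = 53130


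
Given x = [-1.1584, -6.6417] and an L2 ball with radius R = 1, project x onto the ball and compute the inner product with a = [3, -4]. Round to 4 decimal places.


Step 1: Compute ||x|| (intermediates to 6 decimals).
||x|| = sqrt((-1.1584)^2 + (-6.6417)^2) = 6.741963
Step 2: Project.
Since ||x|| > R, scale = R/||x|| = 1/6.741963 = 0.148325, proj(x) = scale * x
proj(x) = [-0.17182, -0.98513]
Step 3: Dot product.
a^T * proj(x) = 3*(-0.17182) - 4*(-0.98513) = 3.4251


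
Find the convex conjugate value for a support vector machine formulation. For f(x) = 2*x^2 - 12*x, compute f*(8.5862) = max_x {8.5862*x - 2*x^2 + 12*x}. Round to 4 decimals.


f*(y) = sup_x {y*x - a*x^2 - b*x} = sup_x {(y-b)*x - a*x^2}
FOC: (y - b) - 2a*x = 0 => x* = (y - b)/(2a)
x* = (8.5862 + 12)/(2*2) = 5.1466
f*(8.5862) = (y-b)^2/(4a) = (8.5862 + 12)^2/(4*2)
= 423.7916/8 = 52.974


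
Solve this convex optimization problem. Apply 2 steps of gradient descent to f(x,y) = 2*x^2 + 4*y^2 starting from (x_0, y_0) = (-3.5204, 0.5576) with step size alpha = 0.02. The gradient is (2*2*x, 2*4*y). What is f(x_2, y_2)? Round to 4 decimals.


Gradient descent on f(x,y) = 2*x^2 + 4*y^2.
Starting point: (-3.5204, 0.5576), alpha = 0.02
Step 1: grad_x = 2*2*-3.5204 = -14.0816, grad_y = 2*4*0.5576 = 4.4608
  x_1 = -3.5204 - 0.02*-14.0816 = -3.2388
  y_1 = 0.5576 - 0.02*4.4608 = 0.4684
Step 2: grad_x = 2*2*-3.2388 = -12.9551, grad_y = 2*4*0.4684 = 3.7471
  x_2 = -3.2388 - 0.02*-12.9551 = -2.9797
  y_2 = 0.4684 - 0.02*3.7471 = 0.3934
f(-2.9797, 0.3934) = 2*(-2.9797)^2 + 4*0.3934^2 = 18.376


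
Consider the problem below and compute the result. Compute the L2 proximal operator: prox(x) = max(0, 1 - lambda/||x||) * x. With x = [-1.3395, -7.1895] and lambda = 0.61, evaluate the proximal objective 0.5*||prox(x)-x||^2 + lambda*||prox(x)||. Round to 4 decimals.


Step 1: Compute ||x||.
||x|| = 7.3132
Step 2: Compute scaling factor.
scale = max(0, 1 - 0.61/7.3132) = 0.9166
Step 3: prox(x) = [-1.2278, -6.5898]
||prox(x)|| = 6.7032
Step 4: Proximal objective.
0.5*||prox-x||^2 = 0.1861
lambda*||prox|| = 4.089
Total = 4.275


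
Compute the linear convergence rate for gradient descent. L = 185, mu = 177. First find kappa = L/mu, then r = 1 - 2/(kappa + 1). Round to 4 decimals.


Step 1: Compute the condition number.
kappa = L/mu = 185/177 = 1.0452
Step 2: Compute the convergence rate.
r = 1 - 2/(kappa + 1) = 1 - 2*mu/(L + mu) = (L - mu)/(L + mu) = 8/362 = 0.0221


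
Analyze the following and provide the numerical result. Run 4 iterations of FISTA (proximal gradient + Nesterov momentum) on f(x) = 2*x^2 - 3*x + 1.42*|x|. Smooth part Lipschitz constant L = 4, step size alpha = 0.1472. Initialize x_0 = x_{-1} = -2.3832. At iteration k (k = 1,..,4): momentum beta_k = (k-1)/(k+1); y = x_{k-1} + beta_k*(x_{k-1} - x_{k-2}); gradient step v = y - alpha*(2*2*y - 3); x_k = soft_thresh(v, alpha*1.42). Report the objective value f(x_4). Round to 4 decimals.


FISTA on f(x) = 2*x^2 - 3*x + 1.42*|x|
L = 4, alpha = 0.1472
Iteration 1: beta = 0.0, y = -2.3832 + 0.0*(-2.3832 + 2.3832) = -2.3832
  grad(y) = -12.5328, v = y - alpha*grad = -0.5384
  prox(v) = soft_thresh(-0.5384, 0.209) = -0.3293
Iteration 2: beta = 0.3333, y = -0.3293 + 0.3333*(-0.3293 + 2.3832) = 0.3553
  grad(y) = -1.5789, v = y - alpha*grad = 0.5877
  prox(v) = soft_thresh(0.5877, 0.209) = 0.3787
Iteration 3: beta = 0.5, y = 0.3787 + 0.5*(0.3787 + 0.3293) = 0.7327
  grad(y) = -0.0693, v = y - alpha*grad = 0.7429
  prox(v) = soft_thresh(0.7429, 0.209) = 0.5338
Iteration 4: beta = 0.6, y = 0.5338 + 0.6*(0.5338 - 0.3787) = 0.627
  grad(y) = -0.4922, v = y - alpha*grad = 0.6994
  prox(v) = soft_thresh(0.6994, 0.209) = 0.4904
f(x_4) = 2*0.4904^2 - 3*0.4904 + 1.42*|0.4904| = -0.2939


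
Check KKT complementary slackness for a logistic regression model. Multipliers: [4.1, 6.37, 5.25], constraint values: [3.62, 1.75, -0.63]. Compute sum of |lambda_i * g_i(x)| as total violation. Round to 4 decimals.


KKT complementary slackness check:
lambda_1 * g_1 = 4.1 * 3.62 = 14.842
lambda_2 * g_2 = 6.37 * 1.75 = 11.1475
lambda_3 * g_3 = 5.25 * -0.63 = -3.3075
Total violation = 14.842 + 11.1475 + 3.3075 = 29.297


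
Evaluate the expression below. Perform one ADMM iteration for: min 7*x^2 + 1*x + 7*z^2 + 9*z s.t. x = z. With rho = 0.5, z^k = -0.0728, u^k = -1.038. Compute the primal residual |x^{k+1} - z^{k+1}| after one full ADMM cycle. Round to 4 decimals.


ADMM iteration with rho = 0.5, z^k = -0.0728, u^k = -1.038
Step 1: x-update.
Minimize 7*x^2 + 1*x + (0.5/2)*(x + 0.0728 - 1.038)^2
FOC: (2*7 + 0.5)*x = -1 + 0.5*(-0.0728 + 1.038)
x^{k+1} = -0.0357
Step 2: z-update.
Minimize 7*z^2 + 9*z + (0.5/2)*(-0.0357 - z - 1.038)^2
FOC: (2*7 + 0.5)*z = -9 + 0.5*(-0.0357 - 1.038)
z^{k+1} = -0.6577
Step 3: u-update.
u^{k+1} = -1.038 - 0.0357 + 0.6577 = -0.416
Step 4: Primal residual = |-0.0357 + 0.6577| = 0.622


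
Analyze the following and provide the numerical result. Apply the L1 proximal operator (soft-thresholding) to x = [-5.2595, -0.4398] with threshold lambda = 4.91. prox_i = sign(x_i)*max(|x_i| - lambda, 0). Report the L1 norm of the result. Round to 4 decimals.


Soft-thresholding with lambda = 4.91:
prox(-5.2595) = sign(-5.2595)*max(|-5.2595| - 4.91, 0) = -0.3495
prox(-0.4398) = sign(-0.4398)*max(|-0.4398| - 4.91, 0) = 0.0
prox(x) = [-0.3495, 0.0]
||prox(x)||_1 = 0.3495 + 0.0 = 0.3495


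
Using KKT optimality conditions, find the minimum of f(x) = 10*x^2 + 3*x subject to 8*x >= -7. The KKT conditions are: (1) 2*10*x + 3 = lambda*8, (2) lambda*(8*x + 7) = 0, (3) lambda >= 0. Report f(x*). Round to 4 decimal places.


Step 1: Try lambda = 0 (constraint inactive).
Stationarity: 2*10*x + 3 = 0
x* = -3/(2*10) = -0.15
Check constraint: 8*-0.15 = -1.2 >= -7 -- satisfied.
Step 2: Compute optimal value.
f(x*) = 10*(-0.15)^2 + 3*(-0.15) = -0.225


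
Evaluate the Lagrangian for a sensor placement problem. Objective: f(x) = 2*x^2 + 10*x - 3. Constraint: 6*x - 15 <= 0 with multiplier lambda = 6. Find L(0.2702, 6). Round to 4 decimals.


Step 1: Evaluate f(x).
f(0.2702) = 2*0.2702^2 + 10*0.2702 - 3 = -0.152
Step 2: Evaluate g(x).
g(0.2702) = 6*0.2702 - 15 = -13.3788
Step 3: Compute Lagrangian.
L = -0.152 + 6*-13.3788 = -80.4248


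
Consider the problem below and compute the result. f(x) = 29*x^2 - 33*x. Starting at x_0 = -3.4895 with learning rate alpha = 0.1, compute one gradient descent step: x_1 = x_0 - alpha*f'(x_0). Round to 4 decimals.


We compute the gradient at x_0 and apply the update.
f'(x) = 58*x - 33
f'(-3.4895) = 58*-3.4895 - 33 = -235.391
x_1 = -3.4895 - 0.1*-235.391 = 20.0496


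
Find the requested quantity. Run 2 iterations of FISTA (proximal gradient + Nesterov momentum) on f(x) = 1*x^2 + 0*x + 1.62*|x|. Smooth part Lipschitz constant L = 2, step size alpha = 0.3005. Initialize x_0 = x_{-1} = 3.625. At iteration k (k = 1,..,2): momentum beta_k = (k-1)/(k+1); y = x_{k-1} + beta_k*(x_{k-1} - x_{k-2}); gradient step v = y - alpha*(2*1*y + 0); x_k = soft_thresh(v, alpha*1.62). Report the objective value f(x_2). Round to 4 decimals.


FISTA on f(x) = 1*x^2 + 0*x + 1.62*|x|
L = 2, alpha = 0.3005
Iteration 1: beta = 0.0, y = 3.625 + 0.0*(3.625 - 3.625) = 3.625
  grad(y) = 7.25, v = y - alpha*grad = 1.4464
  prox(v) = soft_thresh(1.4464, 0.4868) = 0.9596
Iteration 2: beta = 0.3333, y = 0.9596 + 0.3333*(0.9596 - 3.625) = 0.0711
  grad(y) = 0.1422, v = y - alpha*grad = 0.0284
  prox(v) = soft_thresh(0.0284, 0.4868) = 0.0
f(x_2) = 1*0.0^2 + 0*0.0 + 1.62*|0.0| = 0.0


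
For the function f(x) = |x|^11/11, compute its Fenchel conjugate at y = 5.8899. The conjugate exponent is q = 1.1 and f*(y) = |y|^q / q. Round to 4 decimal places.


The conjugate exponent q satisfies 1/p + 1/q = 1.
p = 11, so q = 11/(11 - 1) = 1.1
|y|^q = 5.8899^1.1 = 7.0326
f*(5.8899) = 7.0326 / 1.1 = 6.3933


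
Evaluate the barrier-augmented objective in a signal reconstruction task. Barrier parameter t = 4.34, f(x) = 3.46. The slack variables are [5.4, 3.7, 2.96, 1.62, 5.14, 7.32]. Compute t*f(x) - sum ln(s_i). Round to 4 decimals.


Step 1: Compute log-barrier.
ln values: [1.6864, 1.3083, 1.0852, 0.4824, 1.6371, 1.9906]
phi = -(1.6864 + 1.3083 + 1.0852 + 0.4824 + 1.6371 + 1.9906) = -8.19
Step 2: Compute augmented objective.
t*f(x) = 4.34*3.46 = 15.0164
Total = 15.0164 - 8.19 = 6.8264


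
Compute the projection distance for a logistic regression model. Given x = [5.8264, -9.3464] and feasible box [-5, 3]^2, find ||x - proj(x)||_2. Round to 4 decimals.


Project each component onto [-5, 3].
clip(5.8264) = 3.0, clip(-9.3464) = -5.0
Projection = [3.0, -5.0]
Squared diffs: [7.9885, 18.8912]
Distance = sqrt(26.8797) = 5.1846


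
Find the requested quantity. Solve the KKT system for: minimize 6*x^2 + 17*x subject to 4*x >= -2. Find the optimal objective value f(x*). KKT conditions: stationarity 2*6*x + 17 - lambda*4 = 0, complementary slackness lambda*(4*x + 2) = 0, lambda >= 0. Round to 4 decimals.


Step 1: Try lambda = 0 (constraint inactive).
x_unc = -17/(2*6) = -1.4167
Check: 4*-1.4167 = -5.6668 < -2 -- violated!
Step 2: Constraint must be active: 4*x = -2
x* = -2/4 = -0.5
lambda = (2*6*(-0.5) + 17)/4 = 2.75
Step 3: Compute optimal value.
f(x*) = 6*(-0.5)^2 + 17*(-0.5) = -7.0


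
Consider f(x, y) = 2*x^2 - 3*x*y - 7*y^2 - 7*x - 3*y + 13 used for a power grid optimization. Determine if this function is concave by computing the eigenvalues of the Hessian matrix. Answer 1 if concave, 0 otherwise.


The Hessian of f(x,y) = 2*x^2 - 3*x*y - 7*y^2 - 7*x - 3*y + 13 is:
H = [[4, -3], [-3, -14]]
Trace = 4 - 14 = -10
Determinant = 4*-14 - (-3)^2 = -65
Discriminant = (-10)^2 - 4*-65 = 360.0
Eigenvalues: lambda_1 = -14.4868, lambda_2 = 4.4868
The function is not concave.

0


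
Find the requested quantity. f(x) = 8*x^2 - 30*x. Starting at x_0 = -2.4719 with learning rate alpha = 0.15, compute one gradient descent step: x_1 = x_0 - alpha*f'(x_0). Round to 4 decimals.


We compute the gradient at x_0 and apply the update.
f'(x) = 16*x - 30
f'(-2.4719) = 16*-2.4719 - 30 = -69.5504
x_1 = -2.4719 - 0.15*-69.5504 = 7.9607


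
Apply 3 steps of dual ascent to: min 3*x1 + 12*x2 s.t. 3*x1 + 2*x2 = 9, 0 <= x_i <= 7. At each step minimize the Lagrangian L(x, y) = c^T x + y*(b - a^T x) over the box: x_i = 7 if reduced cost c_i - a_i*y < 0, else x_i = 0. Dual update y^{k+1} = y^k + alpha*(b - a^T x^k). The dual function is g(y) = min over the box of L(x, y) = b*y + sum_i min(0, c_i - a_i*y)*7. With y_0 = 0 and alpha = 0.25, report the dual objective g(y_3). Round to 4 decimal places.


Dual ascent for LP: min 3*x1 + 12*x2, 3*x1 + 2*x2 = 9, 0 <= x_i <= 7
Step 1: y^k = 0.0, reduced costs: (3.0, 12.0)
  x^k = (0.0, 0.0), subgradient = b - a^T x = 9.0
  y^{k+1} = 0.0 + 0.25*9.0 = 2.25
Step 2: y^k = 2.25, reduced costs: (-3.75, 7.5)
  x^k = (7.0, 0.0), subgradient = b - a^T x = -12.0
  y^{k+1} = 2.25 + 0.25*-12.0 = -0.75
Step 3: y^k = -0.75, reduced costs: (5.25, 13.5)
  x^k = (0.0, 0.0), subgradient = b - a^T x = 9.0
  y^{k+1} = -0.75 + 0.25*9.0 = 1.5
Dual objective at y_3 = 1.5: reduced costs (-1.5, 9.0), box minimizer x = (7.0, 0.0)
g(y_3) = b*y + (c1 - a1*y)*x1 + (c2 - a2*y)*x2 = 9*1.5 + (-1.5)*7.0 + 9.0*0.0 = 13.5 - 10.5 + 0.0 = 3.0


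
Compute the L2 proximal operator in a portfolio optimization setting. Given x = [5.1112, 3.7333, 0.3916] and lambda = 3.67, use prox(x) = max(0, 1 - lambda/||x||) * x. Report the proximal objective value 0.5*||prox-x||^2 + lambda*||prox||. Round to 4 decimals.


Step 1: Compute ||x||.
||x|| = 6.3415
Step 2: Compute scaling factor.
scale = max(0, 1 - 3.67/6.3415) = 0.4213
Step 3: prox(x) = [2.1532, 1.5728, 0.165]
||prox(x)|| = 2.6715
Step 4: Proximal objective.
0.5*||prox-x||^2 = 6.7345
lambda*||prox|| = 9.8044
Total = 16.539


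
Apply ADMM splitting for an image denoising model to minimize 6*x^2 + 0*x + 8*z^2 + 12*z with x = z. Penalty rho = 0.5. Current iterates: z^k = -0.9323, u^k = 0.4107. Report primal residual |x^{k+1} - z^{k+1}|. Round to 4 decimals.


ADMM iteration with rho = 0.5, z^k = -0.9323, u^k = 0.4107
Step 1: x-update.
Minimize 6*x^2 + 0*x + (0.5/2)*(x + 0.9323 + 0.4107)^2
FOC: (2*6 + 0.5)*x = 0 + 0.5*(-0.9323 - 0.4107)
x^{k+1} = -0.0537
Step 2: z-update.
Minimize 8*z^2 + 12*z + (0.5/2)*(-0.0537 - z + 0.4107)^2
FOC: (2*8 + 0.5)*z = -12 + 0.5*(-0.0537 + 0.4107)
z^{k+1} = -0.7165
Step 3: u-update.
u^{k+1} = 0.4107 - 0.0537 + 0.7165 = 1.0734
Step 4: Primal residual = |-0.0537 + 0.7165| = 0.6627


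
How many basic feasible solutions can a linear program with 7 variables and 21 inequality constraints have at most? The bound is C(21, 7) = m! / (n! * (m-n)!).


Each vertex corresponds to some choice of n active constraints out of m, so the number of vertices is at most C(m, n) = m! / (n!(m-n)!).
m = 21, n = 7
Numerator: 21 * 20 * 19 * 18 * 17 * 16 * 15
Denominator: 7! = 5040
C(21, 7) = 116280


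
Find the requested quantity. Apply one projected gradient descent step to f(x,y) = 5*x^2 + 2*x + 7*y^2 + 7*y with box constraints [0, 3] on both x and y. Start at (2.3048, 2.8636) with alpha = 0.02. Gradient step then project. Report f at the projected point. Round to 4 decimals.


Step 1: Compute gradient at (2.3048, 2.8636).
grad_x = 2*5*2.3048 + 2 = 25.048
grad_y = 2*7*2.8636 + 7 = 47.0904
Step 2: Gradient step.
x_raw = 2.3048 - 0.02*25.048 = 1.8038
y_raw = 2.8636 - 0.02*47.0904 = 1.9218
Step 3: Project onto [0, 3].
x_proj = clip(1.8038) = 1.8038
y_proj = clip(1.9218) = 1.9218
Step 4: Evaluate f.
f(1.8038, 1.9218) = 59.1824


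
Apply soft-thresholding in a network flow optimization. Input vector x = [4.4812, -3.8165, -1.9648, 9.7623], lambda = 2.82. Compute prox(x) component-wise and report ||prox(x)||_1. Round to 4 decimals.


Soft-thresholding with lambda = 2.82:
prox(4.4812) = sign(4.4812)*max(|4.4812| - 2.82, 0) = 1.6612
prox(-3.8165) = sign(-3.8165)*max(|-3.8165| - 2.82, 0) = -0.9965
prox(-1.9648) = sign(-1.9648)*max(|-1.9648| - 2.82, 0) = 0.0
prox(9.7623) = sign(9.7623)*max(|9.7623| - 2.82, 0) = 6.9423
prox(x) = [1.6612, -0.9965, 0.0, 6.9423]
||prox(x)||_1 = 1.6612 + 0.9965 + 0.0 + 6.9423 = 9.6


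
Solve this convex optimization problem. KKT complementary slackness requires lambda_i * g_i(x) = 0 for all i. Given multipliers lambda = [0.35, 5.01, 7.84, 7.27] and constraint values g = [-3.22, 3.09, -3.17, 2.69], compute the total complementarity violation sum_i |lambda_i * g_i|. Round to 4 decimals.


KKT complementary slackness check:
lambda_1 * g_1 = 0.35 * -3.22 = -1.127
lambda_2 * g_2 = 5.01 * 3.09 = 15.4809
lambda_3 * g_3 = 7.84 * -3.17 = -24.8528
lambda_4 * g_4 = 7.27 * 2.69 = 19.5563
Total violation = 1.127 + 15.4809 + 24.8528 + 19.5563 = 61.017


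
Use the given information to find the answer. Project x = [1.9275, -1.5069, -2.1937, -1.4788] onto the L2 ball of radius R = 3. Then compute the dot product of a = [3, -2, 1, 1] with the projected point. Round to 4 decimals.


Step 1: Compute ||x|| (intermediates to 6 decimals).
||x|| = sqrt(1.9275^2 + (-1.5069)^2 + (-2.1937)^2 + (-1.4788)^2) = 3.603495
Step 2: Project.
Since ||x|| > R, scale = R/||x|| = 3/3.603495 = 0.832525, proj(x) = scale * x
proj(x) = [1.604692, -1.254532, -1.82631, -1.231138]
Step 3: Dot product.
a^T * proj(x) = 3*1.604692 - 2*(-1.254532) + 1*(-1.82631) + 1*(-1.231138) = 4.2657


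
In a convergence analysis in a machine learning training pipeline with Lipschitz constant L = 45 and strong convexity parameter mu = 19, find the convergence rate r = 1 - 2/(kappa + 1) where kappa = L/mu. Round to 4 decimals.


Step 1: Compute the condition number.
kappa = L/mu = 45/19 = 2.3684
Step 2: Compute the convergence rate.
r = 1 - 2/(kappa + 1) = 1 - 2*mu/(L + mu) = (L - mu)/(L + mu) = 26/64 = 0.4063


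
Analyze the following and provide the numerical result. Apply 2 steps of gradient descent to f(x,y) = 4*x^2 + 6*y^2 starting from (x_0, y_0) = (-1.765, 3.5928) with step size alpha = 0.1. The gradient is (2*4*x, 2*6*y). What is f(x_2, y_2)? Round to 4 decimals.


Gradient descent on f(x,y) = 4*x^2 + 6*y^2.
Starting point: (-1.765, 3.5928), alpha = 0.1
Step 1: grad_x = 2*4*-1.765 = -14.12, grad_y = 2*6*3.5928 = 43.1136
  x_1 = -1.765 - 0.1*-14.12 = -0.353
  y_1 = 3.5928 - 0.1*43.1136 = -0.7186
Step 2: grad_x = 2*4*-0.353 = -2.824, grad_y = 2*6*-0.7186 = -8.6227
  x_2 = -0.353 - 0.1*-2.824 = -0.0706
  y_2 = -0.7186 - 0.1*-8.6227 = 0.1437
f(-0.0706, 0.1437) = 4*(-0.0706)^2 + 6*0.1437^2 = 0.1439


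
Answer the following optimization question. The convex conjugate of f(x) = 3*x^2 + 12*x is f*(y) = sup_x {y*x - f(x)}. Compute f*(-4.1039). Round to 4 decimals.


f*(y) = sup_x {y*x - a*x^2 - b*x} = sup_x {(y-b)*x - a*x^2}
FOC: (y - b) - 2a*x = 0 => x* = (y - b)/(2a)
x* = (-4.1039 - 12)/(2*3) = -2.684
f*(-4.1039) = (y-b)^2/(4a) = (-4.1039 - 12)^2/(4*3)
= 259.3356/12 = 21.6113


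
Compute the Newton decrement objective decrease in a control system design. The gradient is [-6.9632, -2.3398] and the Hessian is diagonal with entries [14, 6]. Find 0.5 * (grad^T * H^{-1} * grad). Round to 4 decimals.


Step 1: H is diagonal, so H^(-1) * g = [-0.4974, -0.39].
Step 2: g^T H^(-1) g = sum_i g_i^2 / H_ii
  = (-6.9632)^2/14 + (-2.3398)^2/6
  = 3.4633 + 0.9124 = 4.3757
Step 3: Objective decrease = 0.5 * g^T H^(-1) g = 2.1879


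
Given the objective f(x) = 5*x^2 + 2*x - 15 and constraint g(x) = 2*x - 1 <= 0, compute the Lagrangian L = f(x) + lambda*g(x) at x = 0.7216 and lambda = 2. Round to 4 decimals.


Step 1: Evaluate f(x).
f(0.7216) = 5*0.7216^2 + 2*0.7216 - 15 = -10.9533
Step 2: Evaluate g(x).
g(0.7216) = 2*0.7216 - 1 = 0.4432
Step 3: Compute Lagrangian.
L = -10.9533 + 2*0.4432 = -10.0669


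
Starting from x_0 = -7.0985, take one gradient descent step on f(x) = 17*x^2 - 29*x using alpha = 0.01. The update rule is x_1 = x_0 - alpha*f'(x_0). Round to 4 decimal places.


We compute the gradient at x_0 and apply the update.
f'(x) = 34*x - 29
f'(-7.0985) = 34*-7.0985 - 29 = -270.349
x_1 = -7.0985 - 0.01*-270.349 = -4.395


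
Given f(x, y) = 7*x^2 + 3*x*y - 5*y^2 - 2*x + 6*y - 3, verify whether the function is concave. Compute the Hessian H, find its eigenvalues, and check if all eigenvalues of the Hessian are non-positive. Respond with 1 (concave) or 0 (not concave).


The Hessian of f(x,y) = 7*x^2 + 3*x*y - 5*y^2 - 2*x + 6*y - 3 is:
H = [[14, 3], [3, -10]]
Trace = 14 - 10 = 4
Determinant = 14*-10 - (3)^2 = -149
Discriminant = (4)^2 - 4*-149 = 612.0
Eigenvalues: lambda_1 = -10.3693, lambda_2 = 14.3693
The function is not concave.

0


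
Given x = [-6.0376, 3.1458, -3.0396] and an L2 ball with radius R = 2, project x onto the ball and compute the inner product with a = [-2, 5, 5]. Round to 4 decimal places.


Step 1: Compute ||x|| (intermediates to 6 decimals).
||x|| = sqrt((-6.0376)^2 + 3.1458^2 + (-3.0396)^2) = 7.455725
Step 2: Project.
Since ||x|| > R, scale = R/||x|| = 2/7.455725 = 0.26825, proj(x) = scale * x
proj(x) = [-1.619586, 0.843861, -0.815373]
Step 3: Dot product.
a^T * proj(x) = -2*(-1.619586) + 5*0.843861 + 5*(-0.815373) = 3.3816


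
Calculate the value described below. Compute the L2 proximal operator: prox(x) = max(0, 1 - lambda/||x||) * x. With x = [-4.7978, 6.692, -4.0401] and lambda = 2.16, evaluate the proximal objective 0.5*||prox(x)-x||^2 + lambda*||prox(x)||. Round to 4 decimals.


Step 1: Compute ||x||.
||x|| = 9.1719
Step 2: Compute scaling factor.
scale = max(0, 1 - 2.16/9.1719) = 0.7645
Step 3: prox(x) = [-3.6679, 5.116, -3.0887]
||prox(x)|| = 7.0119
Step 4: Proximal objective.
0.5*||prox-x||^2 = 2.3328
lambda*||prox|| = 15.1457
Total = 17.4786


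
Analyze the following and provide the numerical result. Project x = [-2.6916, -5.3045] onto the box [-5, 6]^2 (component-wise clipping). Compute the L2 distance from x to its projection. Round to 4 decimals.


Project each component onto [-5, 6].
clip(-2.6916) = -2.6916, clip(-5.3045) = -5.0
Projection = [-2.6916, -5.0]
Squared diffs: [0.0, 0.0927]
Distance = sqrt(0.0927) = 0.3045


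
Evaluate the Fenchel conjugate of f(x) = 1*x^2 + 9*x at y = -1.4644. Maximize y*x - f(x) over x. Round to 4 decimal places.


f*(y) = sup_x {y*x - a*x^2 - b*x} = sup_x {(y-b)*x - a*x^2}
FOC: (y - b) - 2a*x = 0 => x* = (y - b)/(2a)
x* = (-1.4644 - 9)/(2*1) = -5.2322
f*(-1.4644) = (y-b)^2/(4a) = (-1.4644 - 9)^2/(4*1)
= 109.5037/4 = 27.3759


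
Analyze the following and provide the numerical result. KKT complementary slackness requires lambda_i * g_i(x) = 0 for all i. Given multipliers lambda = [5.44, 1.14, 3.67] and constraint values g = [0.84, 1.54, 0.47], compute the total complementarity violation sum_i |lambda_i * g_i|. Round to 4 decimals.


KKT complementary slackness check:
lambda_1 * g_1 = 5.44 * 0.84 = 4.5696
lambda_2 * g_2 = 1.14 * 1.54 = 1.7556
lambda_3 * g_3 = 3.67 * 0.47 = 1.7249
Total violation = 4.5696 + 1.7556 + 1.7249 = 8.0501


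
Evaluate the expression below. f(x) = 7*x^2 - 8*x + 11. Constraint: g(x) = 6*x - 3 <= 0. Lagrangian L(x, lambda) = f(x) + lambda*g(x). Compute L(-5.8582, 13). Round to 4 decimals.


Step 1: Evaluate f(x).
f(-5.8582) = 7*(-5.8582)^2 - 8*(-5.8582) + 11 = 298.0952
Step 2: Evaluate g(x).
g(-5.8582) = 6*-5.8582 - 3 = -38.1492
Step 3: Compute Lagrangian.
L = 298.0952 + 13*-38.1492 = -197.8444


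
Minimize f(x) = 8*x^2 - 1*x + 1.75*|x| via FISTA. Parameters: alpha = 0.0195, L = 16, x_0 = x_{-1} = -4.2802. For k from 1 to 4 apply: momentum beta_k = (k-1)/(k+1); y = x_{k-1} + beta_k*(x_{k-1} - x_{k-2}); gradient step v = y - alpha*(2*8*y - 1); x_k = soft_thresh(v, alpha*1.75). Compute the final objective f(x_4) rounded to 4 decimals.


FISTA on f(x) = 8*x^2 - 1*x + 1.75*|x|
L = 16, alpha = 0.0195
Iteration 1: beta = 0.0, y = -4.2802 + 0.0*(-4.2802 + 4.2802) = -4.2802
  grad(y) = -69.4832, v = y - alpha*grad = -2.9253
  prox(v) = soft_thresh(-2.9253, 0.0341) = -2.8912
Iteration 2: beta = 0.3333, y = -2.8912 + 0.3333*(-2.8912 + 4.2802) = -2.4281
  grad(y) = -39.8502, v = y - alpha*grad = -1.6511
  prox(v) = soft_thresh(-1.6511, 0.0341) = -1.6169
Iteration 3: beta = 0.5, y = -1.6169 + 0.5*(-1.6169 + 2.8912) = -0.9798
  grad(y) = -16.6772, v = y - alpha*grad = -0.6546
  prox(v) = soft_thresh(-0.6546, 0.0341) = -0.6205
Iteration 4: beta = 0.6, y = -0.6205 + 0.6*(-0.6205 + 1.6169) = -0.0226
  grad(y) = -1.3621, v = y - alpha*grad = 0.0039
  prox(v) = soft_thresh(0.0039, 0.0341) = 0.0
f(x_4) = 8*0.0^2 - 1*0.0 + 1.75*|0.0| = 0.0


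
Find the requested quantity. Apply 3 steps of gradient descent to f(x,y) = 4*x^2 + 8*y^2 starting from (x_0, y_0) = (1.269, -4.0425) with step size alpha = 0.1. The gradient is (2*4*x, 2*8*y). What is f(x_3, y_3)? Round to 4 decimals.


Gradient descent on f(x,y) = 4*x^2 + 8*y^2.
Starting point: (1.269, -4.0425), alpha = 0.1
Step 1: grad_x = 2*4*1.269 = 10.152, grad_y = 2*8*-4.0425 = -64.68
  x_1 = 1.269 - 0.1*10.152 = 0.2538
  y_1 = -4.0425 - 0.1*-64.68 = 2.4255
Step 2: grad_x = 2*4*0.2538 = 2.0304, grad_y = 2*8*2.4255 = 38.808
  x_2 = 0.2538 - 0.1*2.0304 = 0.0508
  y_2 = 2.4255 - 0.1*38.808 = -1.4553
Step 3: grad_x = 2*4*0.0508 = 0.4061, grad_y = 2*8*-1.4553 = -23.2848
  x_3 = 0.0508 - 0.1*0.4061 = 0.0102
  y_3 = -1.4553 - 0.1*-23.2848 = 0.8732
f(0.0102, 0.8732) = 4*0.0102^2 + 8*0.8732^2 = 6.1


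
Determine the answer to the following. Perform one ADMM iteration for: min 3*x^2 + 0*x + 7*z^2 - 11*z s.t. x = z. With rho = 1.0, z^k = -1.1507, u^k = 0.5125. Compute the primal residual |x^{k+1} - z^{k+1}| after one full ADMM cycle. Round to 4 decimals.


ADMM iteration with rho = 1.0, z^k = -1.1507, u^k = 0.5125
Step 1: x-update.
Minimize 3*x^2 + 0*x + (1.0/2)*(x + 1.1507 + 0.5125)^2
FOC: (2*3 + 1.0)*x = 0 + 1.0*(-1.1507 - 0.5125)
x^{k+1} = -0.2376
Step 2: z-update.
Minimize 7*z^2 - 11*z + (1.0/2)*(-0.2376 - z + 0.5125)^2
FOC: (2*7 + 1.0)*z = 11 + 1.0*(-0.2376 + 0.5125)
z^{k+1} = 0.7517
Step 3: u-update.
u^{k+1} = 0.5125 - 0.2376 - 0.7517 = -0.4768
Step 4: Primal residual = |-0.2376 - 0.7517| = 0.9893


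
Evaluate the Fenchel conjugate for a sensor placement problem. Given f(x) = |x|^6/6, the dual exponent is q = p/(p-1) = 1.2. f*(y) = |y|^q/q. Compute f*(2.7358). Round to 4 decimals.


The conjugate exponent q satisfies 1/p + 1/q = 1.
p = 6, so q = 6/(6 - 1) = 1.2
|y|^q = 2.7358^1.2 = 3.3458
f*(2.7358) = 3.3458 / 1.2 = 2.7882


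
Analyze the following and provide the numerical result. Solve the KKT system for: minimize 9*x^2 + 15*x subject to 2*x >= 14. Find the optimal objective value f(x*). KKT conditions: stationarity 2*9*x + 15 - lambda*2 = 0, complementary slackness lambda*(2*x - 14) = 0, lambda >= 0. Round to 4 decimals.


Step 1: Try lambda = 0 (constraint inactive).
x_unc = -15/(2*9) = -0.8333
Check: 2*-0.8333 = -1.6666 < 14 -- violated!
Step 2: Constraint must be active: 2*x = 14
x* = 14/2 = 7.0
lambda = (2*9*7.0 + 15)/2 = 70.5
Step 3: Compute optimal value.
f(x*) = 9*7.0^2 + 15*7.0 = 546.0
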